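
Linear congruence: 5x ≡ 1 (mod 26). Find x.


GCD(5, 26) = 1, unique solution
a^(-1) mod 26 = 21
x = 21 * 1 mod 26 = 21

x ≡ 21 (mod 26)


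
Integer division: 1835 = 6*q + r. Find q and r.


1835 = 6 * 305 + 5
Check: 1830 + 5 = 1835

q = 305, r = 5


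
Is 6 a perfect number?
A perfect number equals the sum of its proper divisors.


Proper divisors of 6: 1, 2, 3
Sum = 1 + 2 + 3 = 6

Yes, 6 is perfect (6 = 6)


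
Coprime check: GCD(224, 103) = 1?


Euclidean algorithm:
224 = 2 * 103 + 18
103 = 5 * 18 + 13
18 = 1 * 13 + 5
13 = 2 * 5 + 3
5 = 1 * 3 + 2
3 = 1 * 2 + 1
2 = 2 * 1 + 0
GCD(224, 103) = 1

Yes, coprime (GCD = 1)


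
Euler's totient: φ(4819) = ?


4819 = 61 × 79
Prime factors: 61, 79
φ(4819) = 4819 × (1-1/61) × (1-1/79)
= 4819 × 60/61 × 78/79 = 4680

φ(4819) = 4680


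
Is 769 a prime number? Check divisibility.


Check divisors up to sqrt(769) = 27.7308
No divisors found.
769 is prime.

Yes, 769 is prime


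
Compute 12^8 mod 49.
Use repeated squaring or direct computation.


12^1 mod 49 = 12
12^2 mod 49 = 46
12^3 mod 49 = 13
12^4 mod 49 = 9
12^5 mod 49 = 10
12^6 mod 49 = 22
12^7 mod 49 = 19
12^8 mod 49 = 32


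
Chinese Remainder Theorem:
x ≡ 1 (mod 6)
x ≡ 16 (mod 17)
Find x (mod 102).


M = 6*17 = 102
M1 = M/6 = 17, M2 = M/17 = 6
M1^(-1) mod 6 = 5, M2^(-1) mod 17 = 3
x = 1*17*5 + 16*6*3 = 373
373 mod 102 = 67
Check: 67 mod 6 = 1 ✓, 67 mod 17 = 16 ✓

x ≡ 67 (mod 102)


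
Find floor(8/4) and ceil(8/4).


8/4 = 2.0000
floor = 2
ceil = 2

floor = 2, ceil = 2


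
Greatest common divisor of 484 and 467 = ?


484 = 1 * 467 + 17
467 = 27 * 17 + 8
17 = 2 * 8 + 1
8 = 8 * 1 + 0
GCD = 1


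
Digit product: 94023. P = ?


9 × 4 × 0 × 2 × 3 = 0


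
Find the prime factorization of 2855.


2855 / 5 = 571
571 / 571 = 1
2855 = 5 × 571


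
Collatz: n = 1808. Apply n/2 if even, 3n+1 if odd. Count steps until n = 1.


1808 → 904 → 452 → 226 → 113 → 340 → 170 → 85 → 256 → 128 → 64 → 32 → 16 → 8 → 4 → 2 → 1
Total steps = 16

16 steps


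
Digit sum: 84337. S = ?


8 + 4 + 3 + 3 + 7 = 25


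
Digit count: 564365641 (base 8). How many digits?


564365641 in base 8 = 4150704511
Number of digits = 10

10 digits (base 8)


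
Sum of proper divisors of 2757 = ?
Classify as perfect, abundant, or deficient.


Proper divisors: 1, 3, 919
Sum = 1 + 3 + 919 = 923
923 < 2757 → deficient

s(2757) = 923 (deficient)


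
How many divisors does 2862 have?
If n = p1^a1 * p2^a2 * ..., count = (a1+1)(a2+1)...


2862 = 2^1 × 3^3 × 53^1
d(2862) = (1+1) × (3+1) × (1+1) = 16

16 divisors


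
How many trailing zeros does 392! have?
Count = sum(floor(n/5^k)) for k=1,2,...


floor(392/5) = 78
floor(392/25) = 15
floor(392/125) = 3
Total = 96

96 trailing zeros


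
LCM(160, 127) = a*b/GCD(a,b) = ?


GCD(160, 127) = 1
LCM = 160*127/1 = 20320/1 = 20320

LCM = 20320


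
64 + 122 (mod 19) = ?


64 + 122 = 186
186 mod 19 = 15


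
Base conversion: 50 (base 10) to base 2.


50 (base 10) = 50 (decimal)
50 (decimal) = 110010 (base 2)


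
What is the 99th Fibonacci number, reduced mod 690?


F(k) mod 690 for k=1..99:
1, 1, 2, 3, 5, 8, 13, 21, 34, 55, 89, 144, 233, 377, 610, 297, 217, 514, 41, 555, 596, 461, 367, 138, 505, 643, 458, 411, 179, 590, 79, 669, 58, 37, 95, 132, 227, 359, 586, 255, 151, 406, 557, 273, 140, 413, 553, 276, 139, 415, 554, 279, 143, 422, 565, 297, 172, 469, 641, 420, 371, 101, 472, 573, 355, 238, 593, 141, 44, 185, 229, 414, 643, 367, 320, 687, 317, 314, 631, 255, 196, 451, 647, 408, 365, 83, 448, 531, 289, 130, 419, 549, 278, 137, 415, 552, 277, 139, 416
F(99) mod 690 = 416


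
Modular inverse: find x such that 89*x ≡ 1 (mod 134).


Use the extended Euclidean algorithm on (134, 89); each row r = 134*s + 89*t:
r=134, s=1, t=0
r=89, s=0, t=1
q=1: r=45, s=1, t=-1   [134*(1) + 89*(-1) = 45]
q=1: r=44, s=-1, t=2   [134*(-1) + 89*(2) = 44]
q=1: r=1, s=2, t=-3   [134*(2) + 89*(-3) = 1]
q=44: r=0, s=-89, t=134   [134*(-89) + 89*(134) = 0]
GCD = 1 with t = -3, so 89*(-3) ≡ 1 (mod 134)
Inverse = -3 mod 134 = 131
Check: 89 * 131 = 11659 ≡ 1 (mod 134)

89^(-1) ≡ 131 (mod 134)


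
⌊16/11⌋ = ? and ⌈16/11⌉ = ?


16/11 = 1.4545
floor = 1
ceil = 2

floor = 1, ceil = 2


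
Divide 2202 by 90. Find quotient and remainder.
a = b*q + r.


2202 = 90 * 24 + 42
Check: 2160 + 42 = 2202

q = 24, r = 42


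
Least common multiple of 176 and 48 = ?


GCD(176, 48) = 16
LCM = 176*48/16 = 8448/16 = 528

LCM = 528


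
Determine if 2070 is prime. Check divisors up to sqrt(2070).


2070 / 2 = 1035 (exact division)
2070 is NOT prime.

No, 2070 is not prime


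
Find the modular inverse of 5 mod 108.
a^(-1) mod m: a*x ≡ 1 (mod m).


Use the extended Euclidean algorithm on (108, 5); each row r = 108*s + 5*t:
r=108, s=1, t=0
r=5, s=0, t=1
q=21: r=3, s=1, t=-21   [108*(1) + 5*(-21) = 3]
q=1: r=2, s=-1, t=22   [108*(-1) + 5*(22) = 2]
q=1: r=1, s=2, t=-43   [108*(2) + 5*(-43) = 1]
q=2: r=0, s=-5, t=108   [108*(-5) + 5*(108) = 0]
GCD = 1 with t = -43, so 5*(-43) ≡ 1 (mod 108)
Inverse = -43 mod 108 = 65
Check: 5 * 65 = 325 ≡ 1 (mod 108)

5^(-1) ≡ 65 (mod 108)


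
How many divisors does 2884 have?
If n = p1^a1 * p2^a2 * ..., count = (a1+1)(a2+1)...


2884 = 2^2 × 7^1 × 103^1
d(2884) = (2+1) × (1+1) × (1+1) = 12

12 divisors


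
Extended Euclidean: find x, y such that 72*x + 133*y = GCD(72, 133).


Tabular extended Euclidean (each row: r = 72*s + 133*t):
r=72, s=1, t=0
r=133, s=0, t=1
q=0: r=72, s=1, t=0   [72*(1) + 133*(0) = 72]
q=1: r=61, s=-1, t=1   [72*(-1) + 133*(1) = 61]
q=1: r=11, s=2, t=-1   [72*(2) + 133*(-1) = 11]
q=5: r=6, s=-11, t=6   [72*(-11) + 133*(6) = 6]
q=1: r=5, s=13, t=-7   [72*(13) + 133*(-7) = 5]
q=1: r=1, s=-24, t=13   [72*(-24) + 133*(13) = 1]
q=5: r=0, s=133, t=-72   [72*(133) + 133*(-72) = 0]
GCD = 1; from the row with r=1: x=-24, y=13
Check: 72*(-24) + 133*(13) = -1728 + 1729 = 1

GCD = 1, x = -24, y = 13


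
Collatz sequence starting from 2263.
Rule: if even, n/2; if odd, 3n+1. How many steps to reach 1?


2263 → 6790 → 3395 → 10186 → 5093 → 15280 → 7640 → 3820 → 1910 → 955 → 2866 → 1433 → 4300 → 2150 → 1075 → 3226 → 1613 → 4840 → 2420 → 1210 → 605 → 1816 → 908 → 454 → 227 → 682 → 341 → 1024 → 512 → 256 → 128 → 64 → 32 → 16 → 8 → 4 → 2 → 1
Total steps = 37

37 steps


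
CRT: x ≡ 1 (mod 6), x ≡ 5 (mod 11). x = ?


M = 6*11 = 66
M1 = M/6 = 11, M2 = M/11 = 6
M1^(-1) mod 6 = 5, M2^(-1) mod 11 = 2
x = 1*11*5 + 5*6*2 = 115
115 mod 66 = 49
Check: 49 mod 6 = 1 ✓, 49 mod 11 = 5 ✓

x ≡ 49 (mod 66)


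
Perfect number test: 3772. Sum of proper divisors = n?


Proper divisors of 3772: 1, 2, 4, 23, 41, 46, 82, 92, 164, 943, 1886
Sum = 1 + 2 + 4 + 23 + 41 + 46 + 82 + 92 + 164 + 943 + 1886 = 3284

No, 3772 is not perfect (3284 ≠ 3772)


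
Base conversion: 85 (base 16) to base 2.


85 (base 16) = 133 (decimal)
133 (decimal) = 10000101 (base 2)


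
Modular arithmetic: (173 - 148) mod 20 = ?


173 - 148 = 25
25 mod 20 = 5


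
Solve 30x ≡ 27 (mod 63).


GCD(30, 63) = 3 divides 27
Divide: 10x ≡ 9 (mod 21)
x ≡ 3 (mod 21)


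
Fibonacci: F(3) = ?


Sequence: 1, 1, 2
F(3) = 2


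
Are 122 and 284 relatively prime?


Euclidean algorithm:
284 = 2 * 122 + 40
122 = 3 * 40 + 2
40 = 20 * 2 + 0
GCD(122, 284) = 2

No, not coprime (GCD = 2)


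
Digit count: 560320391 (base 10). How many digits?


560320391 has 9 digits in base 10
floor(log10(560320391)) + 1 = floor(8.7484) + 1 = 9

9 digits (base 10)


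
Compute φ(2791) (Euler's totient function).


2791 = 2791
Prime factors: 2791
φ(2791) = 2791 × (1-1/2791)
= 2791 × 2790/2791 = 2790

φ(2791) = 2790


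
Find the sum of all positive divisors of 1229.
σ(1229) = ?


Divisors of 1229: 1, 1229
Sum = 1 + 1229 = 1230

σ(1229) = 1230


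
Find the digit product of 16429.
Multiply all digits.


1 × 6 × 4 × 2 × 9 = 432


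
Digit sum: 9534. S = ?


9 + 5 + 3 + 4 = 21


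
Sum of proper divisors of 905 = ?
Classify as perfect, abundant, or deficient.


Proper divisors: 1, 5, 181
Sum = 1 + 5 + 181 = 187
187 < 905 → deficient

s(905) = 187 (deficient)


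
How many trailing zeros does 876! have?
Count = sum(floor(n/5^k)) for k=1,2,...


floor(876/5) = 175
floor(876/25) = 35
floor(876/125) = 7
floor(876/625) = 1
Total = 218

218 trailing zeros


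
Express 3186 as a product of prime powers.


3186 / 2 = 1593
1593 / 3 = 531
531 / 3 = 177
177 / 3 = 59
59 / 59 = 1
3186 = 2 × 3^3 × 59


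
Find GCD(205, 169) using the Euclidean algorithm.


205 = 1 * 169 + 36
169 = 4 * 36 + 25
36 = 1 * 25 + 11
25 = 2 * 11 + 3
11 = 3 * 3 + 2
3 = 1 * 2 + 1
2 = 2 * 1 + 0
GCD = 1


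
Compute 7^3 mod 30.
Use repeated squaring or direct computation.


7^1 mod 30 = 7
7^2 mod 30 = 19
7^3 mod 30 = 13


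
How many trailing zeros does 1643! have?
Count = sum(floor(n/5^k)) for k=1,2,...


floor(1643/5) = 328
floor(1643/25) = 65
floor(1643/125) = 13
floor(1643/625) = 2
Total = 408

408 trailing zeros


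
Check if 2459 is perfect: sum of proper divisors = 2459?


Proper divisors of 2459: 1
Sum = 1 = 1

No, 2459 is not perfect (1 ≠ 2459)


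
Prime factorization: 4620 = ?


4620 / 2 = 2310
2310 / 2 = 1155
1155 / 3 = 385
385 / 5 = 77
77 / 7 = 11
11 / 11 = 1
4620 = 2^2 × 3 × 5 × 7 × 11


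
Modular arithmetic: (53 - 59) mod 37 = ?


53 - 59 = -6
-6 mod 37 = 31


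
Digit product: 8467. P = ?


8 × 4 × 6 × 7 = 1344


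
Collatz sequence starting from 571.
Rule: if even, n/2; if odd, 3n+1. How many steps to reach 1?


571 → 1714 → 857 → 2572 → 1286 → 643 → 1930 → 965 → 2896 → 1448 → 724 → 362 → 181 → 544 → 272 → 136 → 68 → 34 → 17 → 52 → 26 → 13 → 40 → 20 → 10 → 5 → 16 → 8 → 4 → 2 → 1
Total steps = 30

30 steps


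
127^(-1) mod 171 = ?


Use the extended Euclidean algorithm on (171, 127); each row r = 171*s + 127*t:
r=171, s=1, t=0
r=127, s=0, t=1
q=1: r=44, s=1, t=-1   [171*(1) + 127*(-1) = 44]
q=2: r=39, s=-2, t=3   [171*(-2) + 127*(3) = 39]
q=1: r=5, s=3, t=-4   [171*(3) + 127*(-4) = 5]
q=7: r=4, s=-23, t=31   [171*(-23) + 127*(31) = 4]
q=1: r=1, s=26, t=-35   [171*(26) + 127*(-35) = 1]
q=4: r=0, s=-127, t=171   [171*(-127) + 127*(171) = 0]
GCD = 1 with t = -35, so 127*(-35) ≡ 1 (mod 171)
Inverse = -35 mod 171 = 136
Check: 127 * 136 = 17272 ≡ 1 (mod 171)

127^(-1) ≡ 136 (mod 171)


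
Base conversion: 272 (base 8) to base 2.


272 (base 8) = 186 (decimal)
186 (decimal) = 10111010 (base 2)


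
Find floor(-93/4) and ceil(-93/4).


-93/4 = -23.2500
floor = -24
ceil = -23

floor = -24, ceil = -23


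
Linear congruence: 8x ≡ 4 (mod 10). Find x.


GCD(8, 10) = 2 divides 4
Divide: 4x ≡ 2 (mod 5)
x ≡ 3 (mod 5)


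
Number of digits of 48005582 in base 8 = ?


48005582 in base 8 = 267100716
Number of digits = 9

9 digits (base 8)


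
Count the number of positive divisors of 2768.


2768 = 2^4 × 173^1
d(2768) = (4+1) × (1+1) = 10

10 divisors


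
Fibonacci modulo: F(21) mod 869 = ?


F(k) mod 869 for k=1..21:
1, 1, 2, 3, 5, 8, 13, 21, 34, 55, 89, 144, 233, 377, 610, 118, 728, 846, 705, 682, 518
F(21) mod 869 = 518


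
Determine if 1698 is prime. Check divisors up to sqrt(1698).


1698 / 2 = 849 (exact division)
1698 is NOT prime.

No, 1698 is not prime


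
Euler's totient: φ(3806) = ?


3806 = 2 × 11 × 173
Prime factors: 2, 11, 173
φ(3806) = 3806 × (1-1/2) × (1-1/11) × (1-1/173)
= 3806 × 1/2 × 10/11 × 172/173 = 1720

φ(3806) = 1720


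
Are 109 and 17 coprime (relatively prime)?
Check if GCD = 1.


Euclidean algorithm:
109 = 6 * 17 + 7
17 = 2 * 7 + 3
7 = 2 * 3 + 1
3 = 3 * 1 + 0
GCD(109, 17) = 1

Yes, coprime (GCD = 1)


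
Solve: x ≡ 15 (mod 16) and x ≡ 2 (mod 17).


M = 16*17 = 272
M1 = M/16 = 17, M2 = M/17 = 16
M1^(-1) mod 16 = 1, M2^(-1) mod 17 = 16
x = 15*17*1 + 2*16*16 = 767
767 mod 272 = 223
Check: 223 mod 16 = 15 ✓, 223 mod 17 = 2 ✓

x ≡ 223 (mod 272)


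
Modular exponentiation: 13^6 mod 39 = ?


13^1 mod 39 = 13
13^2 mod 39 = 13
13^3 mod 39 = 13
13^4 mod 39 = 13
13^5 mod 39 = 13
13^6 mod 39 = 13


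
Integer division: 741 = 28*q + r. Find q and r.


741 = 28 * 26 + 13
Check: 728 + 13 = 741

q = 26, r = 13


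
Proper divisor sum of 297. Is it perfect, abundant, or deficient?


Proper divisors: 1, 3, 9, 11, 27, 33, 99
Sum = 1 + 3 + 9 + 11 + 27 + 33 + 99 = 183
183 < 297 → deficient

s(297) = 183 (deficient)


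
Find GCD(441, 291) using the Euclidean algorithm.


441 = 1 * 291 + 150
291 = 1 * 150 + 141
150 = 1 * 141 + 9
141 = 15 * 9 + 6
9 = 1 * 6 + 3
6 = 2 * 3 + 0
GCD = 3


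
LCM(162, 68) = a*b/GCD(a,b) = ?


GCD(162, 68) = 2
LCM = 162*68/2 = 11016/2 = 5508

LCM = 5508


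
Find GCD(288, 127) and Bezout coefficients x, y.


Tabular extended Euclidean (each row: r = 288*s + 127*t):
r=288, s=1, t=0
r=127, s=0, t=1
q=2: r=34, s=1, t=-2   [288*(1) + 127*(-2) = 34]
q=3: r=25, s=-3, t=7   [288*(-3) + 127*(7) = 25]
q=1: r=9, s=4, t=-9   [288*(4) + 127*(-9) = 9]
q=2: r=7, s=-11, t=25   [288*(-11) + 127*(25) = 7]
q=1: r=2, s=15, t=-34   [288*(15) + 127*(-34) = 2]
q=3: r=1, s=-56, t=127   [288*(-56) + 127*(127) = 1]
q=2: r=0, s=127, t=-288   [288*(127) + 127*(-288) = 0]
GCD = 1; from the row with r=1: x=-56, y=127
Check: 288*(-56) + 127*(127) = -16128 + 16129 = 1

GCD = 1, x = -56, y = 127


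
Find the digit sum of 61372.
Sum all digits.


6 + 1 + 3 + 7 + 2 = 19


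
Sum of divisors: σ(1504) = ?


Divisors of 1504: 1, 2, 4, 8, 16, 32, 47, 94, 188, 376, 752, 1504
Sum = 1 + 2 + 4 + 8 + 16 + 32 + 47 + 94 + 188 + 376 + 752 + 1504 = 3024

σ(1504) = 3024


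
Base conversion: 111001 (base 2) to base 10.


111001 (base 2) = 57 (decimal)
57 (decimal) = 57 (base 10)


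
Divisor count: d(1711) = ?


1711 = 29^1 × 59^1
d(1711) = (1+1) × (1+1) = 4

4 divisors


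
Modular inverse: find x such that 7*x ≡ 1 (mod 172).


Use the extended Euclidean algorithm on (172, 7); each row r = 172*s + 7*t:
r=172, s=1, t=0
r=7, s=0, t=1
q=24: r=4, s=1, t=-24   [172*(1) + 7*(-24) = 4]
q=1: r=3, s=-1, t=25   [172*(-1) + 7*(25) = 3]
q=1: r=1, s=2, t=-49   [172*(2) + 7*(-49) = 1]
q=3: r=0, s=-7, t=172   [172*(-7) + 7*(172) = 0]
GCD = 1 with t = -49, so 7*(-49) ≡ 1 (mod 172)
Inverse = -49 mod 172 = 123
Check: 7 * 123 = 861 ≡ 1 (mod 172)

7^(-1) ≡ 123 (mod 172)


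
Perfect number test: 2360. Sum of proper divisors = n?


Proper divisors of 2360: 1, 2, 4, 5, 8, 10, 20, 40, 59, 118, 236, 295, 472, 590, 1180
Sum = 1 + 2 + 4 + 5 + 8 + 10 + 20 + 40 + 59 + 118 + 236 + 295 + 472 + 590 + 1180 = 3040

No, 2360 is not perfect (3040 ≠ 2360)


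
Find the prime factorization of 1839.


1839 / 3 = 613
613 / 613 = 1
1839 = 3 × 613


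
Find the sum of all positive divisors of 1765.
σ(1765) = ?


Divisors of 1765: 1, 5, 353, 1765
Sum = 1 + 5 + 353 + 1765 = 2124

σ(1765) = 2124


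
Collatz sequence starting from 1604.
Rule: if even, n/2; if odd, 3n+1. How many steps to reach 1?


1604 → 802 → 401 → 1204 → 602 → 301 → 904 → 452 → 226 → 113 → 340 → 170 → 85 → 256 → 128 → 64 → 32 → 16 → 8 → 4 → 2 → 1
Total steps = 21

21 steps


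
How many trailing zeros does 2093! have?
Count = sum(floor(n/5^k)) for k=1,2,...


floor(2093/5) = 418
floor(2093/25) = 83
floor(2093/125) = 16
floor(2093/625) = 3
Total = 520

520 trailing zeros


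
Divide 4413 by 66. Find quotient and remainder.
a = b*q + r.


4413 = 66 * 66 + 57
Check: 4356 + 57 = 4413

q = 66, r = 57


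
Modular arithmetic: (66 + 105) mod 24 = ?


66 + 105 = 171
171 mod 24 = 3


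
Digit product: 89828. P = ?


8 × 9 × 8 × 2 × 8 = 9216


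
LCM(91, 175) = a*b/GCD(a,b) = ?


GCD(91, 175) = 7
LCM = 91*175/7 = 15925/7 = 2275

LCM = 2275


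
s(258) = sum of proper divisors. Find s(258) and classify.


Proper divisors: 1, 2, 3, 6, 43, 86, 129
Sum = 1 + 2 + 3 + 6 + 43 + 86 + 129 = 270
270 > 258 → abundant

s(258) = 270 (abundant)


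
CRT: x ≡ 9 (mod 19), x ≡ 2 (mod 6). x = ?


M = 19*6 = 114
M1 = M/19 = 6, M2 = M/6 = 19
M1^(-1) mod 19 = 16, M2^(-1) mod 6 = 1
x = 9*6*16 + 2*19*1 = 902
902 mod 114 = 104
Check: 104 mod 19 = 9 ✓, 104 mod 6 = 2 ✓

x ≡ 104 (mod 114)


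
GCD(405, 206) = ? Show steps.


405 = 1 * 206 + 199
206 = 1 * 199 + 7
199 = 28 * 7 + 3
7 = 2 * 3 + 1
3 = 3 * 1 + 0
GCD = 1


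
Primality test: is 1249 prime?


Check divisors up to sqrt(1249) = 35.3412
No divisors found.
1249 is prime.

Yes, 1249 is prime


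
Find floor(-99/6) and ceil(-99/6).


-99/6 = -16.5000
floor = -17
ceil = -16

floor = -17, ceil = -16


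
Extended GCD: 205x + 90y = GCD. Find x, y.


Tabular extended Euclidean (each row: r = 205*s + 90*t):
r=205, s=1, t=0
r=90, s=0, t=1
q=2: r=25, s=1, t=-2   [205*(1) + 90*(-2) = 25]
q=3: r=15, s=-3, t=7   [205*(-3) + 90*(7) = 15]
q=1: r=10, s=4, t=-9   [205*(4) + 90*(-9) = 10]
q=1: r=5, s=-7, t=16   [205*(-7) + 90*(16) = 5]
q=2: r=0, s=18, t=-41   [205*(18) + 90*(-41) = 0]
GCD = 5; from the row with r=5: x=-7, y=16
Check: 205*(-7) + 90*(16) = -1435 + 1440 = 5

GCD = 5, x = -7, y = 16


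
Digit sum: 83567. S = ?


8 + 3 + 5 + 6 + 7 = 29


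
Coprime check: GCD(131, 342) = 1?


Euclidean algorithm:
342 = 2 * 131 + 80
131 = 1 * 80 + 51
80 = 1 * 51 + 29
51 = 1 * 29 + 22
29 = 1 * 22 + 7
22 = 3 * 7 + 1
7 = 7 * 1 + 0
GCD(131, 342) = 1

Yes, coprime (GCD = 1)


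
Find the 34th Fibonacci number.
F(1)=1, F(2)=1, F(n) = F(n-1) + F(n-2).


Sequence: 1, 1, 2, 3, 5, 8, 13, 21, 34, 55, 89, 144, 233, 377, 610, 987, 1597, 2584, 4181, 6765, 10946, 17711, 28657, 46368, 75025, 121393, 196418, 317811, 514229, 832040, 1346269, 2178309, 3524578, 5702887
F(34) = 5702887


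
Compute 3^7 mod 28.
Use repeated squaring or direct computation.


3^1 mod 28 = 3
3^2 mod 28 = 9
3^3 mod 28 = 27
3^4 mod 28 = 25
3^5 mod 28 = 19
3^6 mod 28 = 1
3^7 mod 28 = 3


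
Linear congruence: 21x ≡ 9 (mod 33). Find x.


GCD(21, 33) = 3 divides 9
Divide: 7x ≡ 3 (mod 11)
x ≡ 2 (mod 11)


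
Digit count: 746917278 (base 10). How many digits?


746917278 has 9 digits in base 10
floor(log10(746917278)) + 1 = floor(8.8733) + 1 = 9

9 digits (base 10)


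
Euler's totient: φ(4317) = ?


4317 = 3 × 1439
Prime factors: 3, 1439
φ(4317) = 4317 × (1-1/3) × (1-1/1439)
= 4317 × 2/3 × 1438/1439 = 2876

φ(4317) = 2876


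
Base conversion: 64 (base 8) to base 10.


64 (base 8) = 52 (decimal)
52 (decimal) = 52 (base 10)


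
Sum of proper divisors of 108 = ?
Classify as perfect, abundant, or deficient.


Proper divisors: 1, 2, 3, 4, 6, 9, 12, 18, 27, 36, 54
Sum = 1 + 2 + 3 + 4 + 6 + 9 + 12 + 18 + 27 + 36 + 54 = 172
172 > 108 → abundant

s(108) = 172 (abundant)


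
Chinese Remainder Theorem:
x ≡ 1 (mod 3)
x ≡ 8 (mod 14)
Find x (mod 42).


M = 3*14 = 42
M1 = M/3 = 14, M2 = M/14 = 3
M1^(-1) mod 3 = 2, M2^(-1) mod 14 = 5
x = 1*14*2 + 8*3*5 = 148
148 mod 42 = 22
Check: 22 mod 3 = 1 ✓, 22 mod 14 = 8 ✓

x ≡ 22 (mod 42)


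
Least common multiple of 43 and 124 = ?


GCD(43, 124) = 1
LCM = 43*124/1 = 5332/1 = 5332

LCM = 5332


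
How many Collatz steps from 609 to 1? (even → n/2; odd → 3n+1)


609 → 1828 → 914 → 457 → 1372 → 686 → 343 → 1030 → 515 → 1546 → 773 → 2320 → 1160 → 580 → 290 → 145 → 436 → 218 → 109 → 328 → 164 → 82 → 41 → 124 → 62 → 31 → 94 → 47 → 142 → 71 → 214 → 107 → 322 → 161 → 484 → 242 → 121 → 364 → 182 → 91 → 274 → 137 → 412 → 206 → 103 → 310 → 155 → 466 → 233 → 700 → 350 → 175 → 526 → 263 → 790 → 395 → 1186 → 593 → 1780 → 890 → 445 → 1336 → 668 → 334 → 167 → 502 → 251 → 754 → 377 → 1132 → 566 → 283 → 850 → 425 → 1276 → 638 → 319 → 958 → 479 → 1438 → 719 → 2158 → 1079 → 3238 → 1619 → 4858 → 2429 → 7288 → 3644 → 1822 → 911 → 2734 → 1367 → 4102 → 2051 → 6154 → 3077 → 9232 → 4616 → 2308 → 1154 → 577 → 1732 → 866 → 433 → 1300 → 650 → 325 → 976 → 488 → 244 → 122 → 61 → 184 → 92 → 46 → 23 → 70 → 35 → 106 → 53 → 160 → 80 → 40 → 20 → 10 → 5 → 16 → 8 → 4 → 2 → 1
Total steps = 131

131 steps


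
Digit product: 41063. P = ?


4 × 1 × 0 × 6 × 3 = 0


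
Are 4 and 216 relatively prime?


Euclidean algorithm:
216 = 54 * 4 + 0
GCD(4, 216) = 4

No, not coprime (GCD = 4)


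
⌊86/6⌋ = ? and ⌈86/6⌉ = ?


86/6 = 14.3333
floor = 14
ceil = 15

floor = 14, ceil = 15


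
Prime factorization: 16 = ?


16 / 2 = 8
8 / 2 = 4
4 / 2 = 2
2 / 2 = 1
16 = 2^4


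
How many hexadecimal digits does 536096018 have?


536096018 in base 16 = 1FF42D12
Number of digits = 8

8 digits (base 16)


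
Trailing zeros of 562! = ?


floor(562/5) = 112
floor(562/25) = 22
floor(562/125) = 4
Total = 138

138 trailing zeros


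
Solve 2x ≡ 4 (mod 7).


GCD(2, 7) = 1, unique solution
a^(-1) mod 7 = 4
x = 4 * 4 mod 7 = 2

x ≡ 2 (mod 7)


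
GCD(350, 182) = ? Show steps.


350 = 1 * 182 + 168
182 = 1 * 168 + 14
168 = 12 * 14 + 0
GCD = 14


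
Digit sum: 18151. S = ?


1 + 8 + 1 + 5 + 1 = 16


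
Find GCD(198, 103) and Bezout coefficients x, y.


Tabular extended Euclidean (each row: r = 198*s + 103*t):
r=198, s=1, t=0
r=103, s=0, t=1
q=1: r=95, s=1, t=-1   [198*(1) + 103*(-1) = 95]
q=1: r=8, s=-1, t=2   [198*(-1) + 103*(2) = 8]
q=11: r=7, s=12, t=-23   [198*(12) + 103*(-23) = 7]
q=1: r=1, s=-13, t=25   [198*(-13) + 103*(25) = 1]
q=7: r=0, s=103, t=-198   [198*(103) + 103*(-198) = 0]
GCD = 1; from the row with r=1: x=-13, y=25
Check: 198*(-13) + 103*(25) = -2574 + 2575 = 1

GCD = 1, x = -13, y = 25


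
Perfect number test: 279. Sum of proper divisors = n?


Proper divisors of 279: 1, 3, 9, 31, 93
Sum = 1 + 3 + 9 + 31 + 93 = 137

No, 279 is not perfect (137 ≠ 279)


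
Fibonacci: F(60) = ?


Sequence: 1, 1, 2, 3, 5, 8, 13, 21, 34, 55, 89, 144, 233, 377, 610, 987, 1597, 2584, 4181, 6765, 10946, 17711, 28657, 46368, 75025, 121393, 196418, 317811, 514229, 832040, 1346269, 2178309, 3524578, 5702887, 9227465, 14930352, 24157817, 39088169, 63245986, 102334155, 165580141, 267914296, 433494437, 701408733, 1134903170, 1836311903, 2971215073, 4807526976, 7778742049, 12586269025, 20365011074, 32951280099, 53316291173, 86267571272, 139583862445, 225851433717, 365435296162, 591286729879, 956722026041, 1548008755920
F(60) = 1548008755920


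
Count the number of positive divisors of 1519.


1519 = 7^2 × 31^1
d(1519) = (2+1) × (1+1) = 6

6 divisors


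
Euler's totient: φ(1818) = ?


1818 = 2 × 3^2 × 101
Prime factors: 2, 3, 101
φ(1818) = 1818 × (1-1/2) × (1-1/3) × (1-1/101)
= 1818 × 1/2 × 2/3 × 100/101 = 600

φ(1818) = 600


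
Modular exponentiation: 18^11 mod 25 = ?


18^1 mod 25 = 18
18^2 mod 25 = 24
18^3 mod 25 = 7
18^4 mod 25 = 1
18^5 mod 25 = 18
18^6 mod 25 = 24
18^7 mod 25 = 7
18^8 mod 25 = 1
18^9 mod 25 = 18
18^10 mod 25 = 24
18^11 mod 25 = 7


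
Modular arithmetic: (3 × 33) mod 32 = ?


3 × 33 = 99
99 mod 32 = 3


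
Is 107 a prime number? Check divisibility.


Check divisors up to sqrt(107) = 10.3441
No divisors found.
107 is prime.

Yes, 107 is prime


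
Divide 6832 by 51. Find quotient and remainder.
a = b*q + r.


6832 = 51 * 133 + 49
Check: 6783 + 49 = 6832

q = 133, r = 49


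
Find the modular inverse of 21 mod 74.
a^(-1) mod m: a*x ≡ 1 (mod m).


Use the extended Euclidean algorithm on (74, 21); each row r = 74*s + 21*t:
r=74, s=1, t=0
r=21, s=0, t=1
q=3: r=11, s=1, t=-3   [74*(1) + 21*(-3) = 11]
q=1: r=10, s=-1, t=4   [74*(-1) + 21*(4) = 10]
q=1: r=1, s=2, t=-7   [74*(2) + 21*(-7) = 1]
q=10: r=0, s=-21, t=74   [74*(-21) + 21*(74) = 0]
GCD = 1 with t = -7, so 21*(-7) ≡ 1 (mod 74)
Inverse = -7 mod 74 = 67
Check: 21 * 67 = 1407 ≡ 1 (mod 74)

21^(-1) ≡ 67 (mod 74)


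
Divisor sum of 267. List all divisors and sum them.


Divisors of 267: 1, 3, 89, 267
Sum = 1 + 3 + 89 + 267 = 360

σ(267) = 360


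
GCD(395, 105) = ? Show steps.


395 = 3 * 105 + 80
105 = 1 * 80 + 25
80 = 3 * 25 + 5
25 = 5 * 5 + 0
GCD = 5


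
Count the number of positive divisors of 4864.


4864 = 2^8 × 19^1
d(4864) = (8+1) × (1+1) = 18

18 divisors


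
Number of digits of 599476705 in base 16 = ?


599476705 in base 16 = 23BB49E1
Number of digits = 8

8 digits (base 16)


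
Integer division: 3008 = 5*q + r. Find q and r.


3008 = 5 * 601 + 3
Check: 3005 + 3 = 3008

q = 601, r = 3


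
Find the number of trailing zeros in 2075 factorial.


floor(2075/5) = 415
floor(2075/25) = 83
floor(2075/125) = 16
floor(2075/625) = 3
Total = 517

517 trailing zeros


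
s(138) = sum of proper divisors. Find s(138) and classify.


Proper divisors: 1, 2, 3, 6, 23, 46, 69
Sum = 1 + 2 + 3 + 6 + 23 + 46 + 69 = 150
150 > 138 → abundant

s(138) = 150 (abundant)


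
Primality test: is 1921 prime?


1921 / 17 = 113 (exact division)
1921 is NOT prime.

No, 1921 is not prime


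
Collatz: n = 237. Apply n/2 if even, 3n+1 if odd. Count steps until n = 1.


237 → 712 → 356 → 178 → 89 → 268 → 134 → 67 → 202 → 101 → 304 → 152 → 76 → 38 → 19 → 58 → 29 → 88 → 44 → 22 → 11 → 34 → 17 → 52 → 26 → 13 → 40 → 20 → 10 → 5 → 16 → 8 → 4 → 2 → 1
Total steps = 34

34 steps


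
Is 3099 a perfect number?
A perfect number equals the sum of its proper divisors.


Proper divisors of 3099: 1, 3, 1033
Sum = 1 + 3 + 1033 = 1037

No, 3099 is not perfect (1037 ≠ 3099)


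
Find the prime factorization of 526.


526 / 2 = 263
263 / 263 = 1
526 = 2 × 263


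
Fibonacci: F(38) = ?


Sequence: 1, 1, 2, 3, 5, 8, 13, 21, 34, 55, 89, 144, 233, 377, 610, 987, 1597, 2584, 4181, 6765, 10946, 17711, 28657, 46368, 75025, 121393, 196418, 317811, 514229, 832040, 1346269, 2178309, 3524578, 5702887, 9227465, 14930352, 24157817, 39088169
F(38) = 39088169


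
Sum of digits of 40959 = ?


4 + 0 + 9 + 5 + 9 = 27


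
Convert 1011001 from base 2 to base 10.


1011001 (base 2) = 89 (decimal)
89 (decimal) = 89 (base 10)


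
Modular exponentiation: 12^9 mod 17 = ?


12^1 mod 17 = 12
12^2 mod 17 = 8
12^3 mod 17 = 11
12^4 mod 17 = 13
12^5 mod 17 = 3
12^6 mod 17 = 2
12^7 mod 17 = 7
12^8 mod 17 = 16
12^9 mod 17 = 5


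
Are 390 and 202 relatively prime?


Euclidean algorithm:
390 = 1 * 202 + 188
202 = 1 * 188 + 14
188 = 13 * 14 + 6
14 = 2 * 6 + 2
6 = 3 * 2 + 0
GCD(390, 202) = 2

No, not coprime (GCD = 2)


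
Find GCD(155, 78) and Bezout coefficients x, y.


Tabular extended Euclidean (each row: r = 155*s + 78*t):
r=155, s=1, t=0
r=78, s=0, t=1
q=1: r=77, s=1, t=-1   [155*(1) + 78*(-1) = 77]
q=1: r=1, s=-1, t=2   [155*(-1) + 78*(2) = 1]
q=77: r=0, s=78, t=-155   [155*(78) + 78*(-155) = 0]
GCD = 1; from the row with r=1: x=-1, y=2
Check: 155*(-1) + 78*(2) = -155 + 156 = 1

GCD = 1, x = -1, y = 2


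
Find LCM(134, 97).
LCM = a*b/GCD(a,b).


GCD(134, 97) = 1
LCM = 134*97/1 = 12998/1 = 12998

LCM = 12998


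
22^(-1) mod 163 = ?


Use the extended Euclidean algorithm on (163, 22); each row r = 163*s + 22*t:
r=163, s=1, t=0
r=22, s=0, t=1
q=7: r=9, s=1, t=-7   [163*(1) + 22*(-7) = 9]
q=2: r=4, s=-2, t=15   [163*(-2) + 22*(15) = 4]
q=2: r=1, s=5, t=-37   [163*(5) + 22*(-37) = 1]
q=4: r=0, s=-22, t=163   [163*(-22) + 22*(163) = 0]
GCD = 1 with t = -37, so 22*(-37) ≡ 1 (mod 163)
Inverse = -37 mod 163 = 126
Check: 22 * 126 = 2772 ≡ 1 (mod 163)

22^(-1) ≡ 126 (mod 163)


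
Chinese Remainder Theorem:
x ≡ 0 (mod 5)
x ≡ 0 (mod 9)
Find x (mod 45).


M = 5*9 = 45
M1 = M/5 = 9, M2 = M/9 = 5
M1^(-1) mod 5 = 4, M2^(-1) mod 9 = 2
x = 0*9*4 + 0*5*2 = 0
0 mod 45 = 0
Check: 0 mod 5 = 0 ✓, 0 mod 9 = 0 ✓

x ≡ 0 (mod 45)


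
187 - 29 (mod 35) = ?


187 - 29 = 158
158 mod 35 = 18


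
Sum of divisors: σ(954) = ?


Divisors of 954: 1, 2, 3, 6, 9, 18, 53, 106, 159, 318, 477, 954
Sum = 1 + 2 + 3 + 6 + 9 + 18 + 53 + 106 + 159 + 318 + 477 + 954 = 2106

σ(954) = 2106


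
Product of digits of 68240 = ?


6 × 8 × 2 × 4 × 0 = 0


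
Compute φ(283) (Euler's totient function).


283 = 283
Prime factors: 283
φ(283) = 283 × (1-1/283)
= 283 × 282/283 = 282

φ(283) = 282


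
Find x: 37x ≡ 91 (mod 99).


GCD(37, 99) = 1, unique solution
a^(-1) mod 99 = 91
x = 91 * 91 mod 99 = 64

x ≡ 64 (mod 99)


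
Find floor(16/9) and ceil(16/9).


16/9 = 1.7778
floor = 1
ceil = 2

floor = 1, ceil = 2


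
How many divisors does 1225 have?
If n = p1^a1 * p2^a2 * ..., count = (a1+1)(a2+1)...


1225 = 5^2 × 7^2
d(1225) = (2+1) × (2+1) = 9

9 divisors


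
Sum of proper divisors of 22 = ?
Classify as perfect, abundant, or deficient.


Proper divisors: 1, 2, 11
Sum = 1 + 2 + 11 = 14
14 < 22 → deficient

s(22) = 14 (deficient)


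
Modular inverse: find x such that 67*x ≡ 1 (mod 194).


Use the extended Euclidean algorithm on (194, 67); each row r = 194*s + 67*t:
r=194, s=1, t=0
r=67, s=0, t=1
q=2: r=60, s=1, t=-2   [194*(1) + 67*(-2) = 60]
q=1: r=7, s=-1, t=3   [194*(-1) + 67*(3) = 7]
q=8: r=4, s=9, t=-26   [194*(9) + 67*(-26) = 4]
q=1: r=3, s=-10, t=29   [194*(-10) + 67*(29) = 3]
q=1: r=1, s=19, t=-55   [194*(19) + 67*(-55) = 1]
q=3: r=0, s=-67, t=194   [194*(-67) + 67*(194) = 0]
GCD = 1 with t = -55, so 67*(-55) ≡ 1 (mod 194)
Inverse = -55 mod 194 = 139
Check: 67 * 139 = 9313 ≡ 1 (mod 194)

67^(-1) ≡ 139 (mod 194)


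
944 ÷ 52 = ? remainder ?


944 = 52 * 18 + 8
Check: 936 + 8 = 944

q = 18, r = 8


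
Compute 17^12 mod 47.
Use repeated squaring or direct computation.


17^1 mod 47 = 17
17^2 mod 47 = 7
17^3 mod 47 = 25
17^4 mod 47 = 2
17^5 mod 47 = 34
17^6 mod 47 = 14
17^7 mod 47 = 3
17^8 mod 47 = 4
17^9 mod 47 = 21
17^10 mod 47 = 28
17^11 mod 47 = 6
17^12 mod 47 = 8


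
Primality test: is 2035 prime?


2035 / 5 = 407 (exact division)
2035 is NOT prime.

No, 2035 is not prime


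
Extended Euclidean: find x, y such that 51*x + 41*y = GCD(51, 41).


Tabular extended Euclidean (each row: r = 51*s + 41*t):
r=51, s=1, t=0
r=41, s=0, t=1
q=1: r=10, s=1, t=-1   [51*(1) + 41*(-1) = 10]
q=4: r=1, s=-4, t=5   [51*(-4) + 41*(5) = 1]
q=10: r=0, s=41, t=-51   [51*(41) + 41*(-51) = 0]
GCD = 1; from the row with r=1: x=-4, y=5
Check: 51*(-4) + 41*(5) = -204 + 205 = 1

GCD = 1, x = -4, y = 5


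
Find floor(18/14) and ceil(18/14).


18/14 = 1.2857
floor = 1
ceil = 2

floor = 1, ceil = 2


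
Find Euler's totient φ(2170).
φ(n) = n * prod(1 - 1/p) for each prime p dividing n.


2170 = 2 × 5 × 7 × 31
Prime factors: 2, 5, 7, 31
φ(2170) = 2170 × (1-1/2) × (1-1/5) × (1-1/7) × (1-1/31)
= 2170 × 1/2 × 4/5 × 6/7 × 30/31 = 720

φ(2170) = 720


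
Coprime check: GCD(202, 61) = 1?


Euclidean algorithm:
202 = 3 * 61 + 19
61 = 3 * 19 + 4
19 = 4 * 4 + 3
4 = 1 * 3 + 1
3 = 3 * 1 + 0
GCD(202, 61) = 1

Yes, coprime (GCD = 1)


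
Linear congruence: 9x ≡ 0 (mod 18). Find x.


GCD(9, 18) = 9 divides 0
Divide: 1x ≡ 0 (mod 2)
x ≡ 0 (mod 2)


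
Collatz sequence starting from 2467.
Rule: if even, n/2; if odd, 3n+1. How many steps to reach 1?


2467 → 7402 → 3701 → 11104 → 5552 → 2776 → 1388 → 694 → 347 → 1042 → 521 → 1564 → 782 → 391 → 1174 → 587 → 1762 → 881 → 2644 → 1322 → 661 → 1984 → 992 → 496 → 248 → 124 → 62 → 31 → 94 → 47 → 142 → 71 → 214 → 107 → 322 → 161 → 484 → 242 → 121 → 364 → 182 → 91 → 274 → 137 → 412 → 206 → 103 → 310 → 155 → 466 → 233 → 700 → 350 → 175 → 526 → 263 → 790 → 395 → 1186 → 593 → 1780 → 890 → 445 → 1336 → 668 → 334 → 167 → 502 → 251 → 754 → 377 → 1132 → 566 → 283 → 850 → 425 → 1276 → 638 → 319 → 958 → 479 → 1438 → 719 → 2158 → 1079 → 3238 → 1619 → 4858 → 2429 → 7288 → 3644 → 1822 → 911 → 2734 → 1367 → 4102 → 2051 → 6154 → 3077 → 9232 → 4616 → 2308 → 1154 → 577 → 1732 → 866 → 433 → 1300 → 650 → 325 → 976 → 488 → 244 → 122 → 61 → 184 → 92 → 46 → 23 → 70 → 35 → 106 → 53 → 160 → 80 → 40 → 20 → 10 → 5 → 16 → 8 → 4 → 2 → 1
Total steps = 133

133 steps


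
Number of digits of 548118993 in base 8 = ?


548118993 in base 8 = 4052720721
Number of digits = 10

10 digits (base 8)


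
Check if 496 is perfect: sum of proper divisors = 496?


Proper divisors of 496: 1, 2, 4, 8, 16, 31, 62, 124, 248
Sum = 1 + 2 + 4 + 8 + 16 + 31 + 62 + 124 + 248 = 496

Yes, 496 is perfect (496 = 496)


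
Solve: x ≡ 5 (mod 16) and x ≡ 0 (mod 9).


M = 16*9 = 144
M1 = M/16 = 9, M2 = M/9 = 16
M1^(-1) mod 16 = 9, M2^(-1) mod 9 = 4
x = 5*9*9 + 0*16*4 = 405
405 mod 144 = 117
Check: 117 mod 16 = 5 ✓, 117 mod 9 = 0 ✓

x ≡ 117 (mod 144)


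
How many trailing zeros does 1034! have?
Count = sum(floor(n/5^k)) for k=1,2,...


floor(1034/5) = 206
floor(1034/25) = 41
floor(1034/125) = 8
floor(1034/625) = 1
Total = 256

256 trailing zeros


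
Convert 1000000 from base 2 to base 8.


1000000 (base 2) = 64 (decimal)
64 (decimal) = 100 (base 8)


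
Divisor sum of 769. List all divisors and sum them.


Divisors of 769: 1, 769
Sum = 1 + 769 = 770

σ(769) = 770


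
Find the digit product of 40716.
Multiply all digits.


4 × 0 × 7 × 1 × 6 = 0


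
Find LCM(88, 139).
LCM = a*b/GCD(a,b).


GCD(88, 139) = 1
LCM = 88*139/1 = 12232/1 = 12232

LCM = 12232


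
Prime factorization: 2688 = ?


2688 / 2 = 1344
1344 / 2 = 672
672 / 2 = 336
336 / 2 = 168
168 / 2 = 84
84 / 2 = 42
42 / 2 = 21
21 / 3 = 7
7 / 7 = 1
2688 = 2^7 × 3 × 7


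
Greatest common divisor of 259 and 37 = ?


259 = 7 * 37 + 0
GCD = 37


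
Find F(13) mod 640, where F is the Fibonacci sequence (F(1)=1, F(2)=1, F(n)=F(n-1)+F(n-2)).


F(k) mod 640 for k=1..13:
1, 1, 2, 3, 5, 8, 13, 21, 34, 55, 89, 144, 233
F(13) mod 640 = 233


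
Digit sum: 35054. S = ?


3 + 5 + 0 + 5 + 4 = 17


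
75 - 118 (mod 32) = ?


75 - 118 = -43
-43 mod 32 = 21


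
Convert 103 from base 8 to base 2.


103 (base 8) = 67 (decimal)
67 (decimal) = 1000011 (base 2)


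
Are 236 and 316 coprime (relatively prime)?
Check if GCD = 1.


Euclidean algorithm:
316 = 1 * 236 + 80
236 = 2 * 80 + 76
80 = 1 * 76 + 4
76 = 19 * 4 + 0
GCD(236, 316) = 4

No, not coprime (GCD = 4)


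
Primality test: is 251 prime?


Check divisors up to sqrt(251) = 15.8430
No divisors found.
251 is prime.

Yes, 251 is prime


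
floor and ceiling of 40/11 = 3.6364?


40/11 = 3.6364
floor = 3
ceil = 4

floor = 3, ceil = 4


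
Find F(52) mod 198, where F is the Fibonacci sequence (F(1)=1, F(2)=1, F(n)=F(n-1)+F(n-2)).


F(k) mod 198 for k=1..52:
1, 1, 2, 3, 5, 8, 13, 21, 34, 55, 89, 144, 35, 179, 16, 195, 13, 10, 23, 33, 56, 89, 145, 36, 181, 19, 2, 21, 23, 44, 67, 111, 178, 91, 71, 162, 35, 197, 34, 33, 67, 100, 167, 69, 38, 107, 145, 54, 1, 55, 56, 111
F(52) mod 198 = 111


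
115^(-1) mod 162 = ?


Use the extended Euclidean algorithm on (162, 115); each row r = 162*s + 115*t:
r=162, s=1, t=0
r=115, s=0, t=1
q=1: r=47, s=1, t=-1   [162*(1) + 115*(-1) = 47]
q=2: r=21, s=-2, t=3   [162*(-2) + 115*(3) = 21]
q=2: r=5, s=5, t=-7   [162*(5) + 115*(-7) = 5]
q=4: r=1, s=-22, t=31   [162*(-22) + 115*(31) = 1]
q=5: r=0, s=115, t=-162   [162*(115) + 115*(-162) = 0]
GCD = 1 with t = 31, so 115*(31) ≡ 1 (mod 162)
Inverse = 31 mod 162 = 31
Check: 115 * 31 = 3565 ≡ 1 (mod 162)

115^(-1) ≡ 31 (mod 162)


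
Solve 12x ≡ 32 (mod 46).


GCD(12, 46) = 2 divides 32
Divide: 6x ≡ 16 (mod 23)
x ≡ 18 (mod 23)


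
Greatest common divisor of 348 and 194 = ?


348 = 1 * 194 + 154
194 = 1 * 154 + 40
154 = 3 * 40 + 34
40 = 1 * 34 + 6
34 = 5 * 6 + 4
6 = 1 * 4 + 2
4 = 2 * 2 + 0
GCD = 2


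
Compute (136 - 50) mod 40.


136 - 50 = 86
86 mod 40 = 6


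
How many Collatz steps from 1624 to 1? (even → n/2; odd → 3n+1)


1624 → 812 → 406 → 203 → 610 → 305 → 916 → 458 → 229 → 688 → 344 → 172 → 86 → 43 → 130 → 65 → 196 → 98 → 49 → 148 → 74 → 37 → 112 → 56 → 28 → 14 → 7 → 22 → 11 → 34 → 17 → 52 → 26 → 13 → 40 → 20 → 10 → 5 → 16 → 8 → 4 → 2 → 1
Total steps = 42

42 steps


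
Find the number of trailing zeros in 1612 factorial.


floor(1612/5) = 322
floor(1612/25) = 64
floor(1612/125) = 12
floor(1612/625) = 2
Total = 400

400 trailing zeros


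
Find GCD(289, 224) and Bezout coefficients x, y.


Tabular extended Euclidean (each row: r = 289*s + 224*t):
r=289, s=1, t=0
r=224, s=0, t=1
q=1: r=65, s=1, t=-1   [289*(1) + 224*(-1) = 65]
q=3: r=29, s=-3, t=4   [289*(-3) + 224*(4) = 29]
q=2: r=7, s=7, t=-9   [289*(7) + 224*(-9) = 7]
q=4: r=1, s=-31, t=40   [289*(-31) + 224*(40) = 1]
q=7: r=0, s=224, t=-289   [289*(224) + 224*(-289) = 0]
GCD = 1; from the row with r=1: x=-31, y=40
Check: 289*(-31) + 224*(40) = -8959 + 8960 = 1

GCD = 1, x = -31, y = 40


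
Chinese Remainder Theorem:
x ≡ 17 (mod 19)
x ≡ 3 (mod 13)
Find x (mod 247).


M = 19*13 = 247
M1 = M/19 = 13, M2 = M/13 = 19
M1^(-1) mod 19 = 3, M2^(-1) mod 13 = 11
x = 17*13*3 + 3*19*11 = 1290
1290 mod 247 = 55
Check: 55 mod 19 = 17 ✓, 55 mod 13 = 3 ✓

x ≡ 55 (mod 247)


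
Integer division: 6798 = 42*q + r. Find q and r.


6798 = 42 * 161 + 36
Check: 6762 + 36 = 6798

q = 161, r = 36


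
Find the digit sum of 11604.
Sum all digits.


1 + 1 + 6 + 0 + 4 = 12


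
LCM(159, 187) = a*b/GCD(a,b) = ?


GCD(159, 187) = 1
LCM = 159*187/1 = 29733/1 = 29733

LCM = 29733


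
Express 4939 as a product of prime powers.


4939 / 11 = 449
449 / 449 = 1
4939 = 11 × 449


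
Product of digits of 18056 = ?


1 × 8 × 0 × 5 × 6 = 0


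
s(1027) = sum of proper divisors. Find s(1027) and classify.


Proper divisors: 1, 13, 79
Sum = 1 + 13 + 79 = 93
93 < 1027 → deficient

s(1027) = 93 (deficient)


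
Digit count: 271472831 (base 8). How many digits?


271472831 in base 8 = 2013454277
Number of digits = 10

10 digits (base 8)


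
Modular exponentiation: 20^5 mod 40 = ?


20^1 mod 40 = 20
20^2 mod 40 = 0
20^3 mod 40 = 0
20^4 mod 40 = 0
20^5 mod 40 = 0


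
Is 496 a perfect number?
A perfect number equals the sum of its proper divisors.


Proper divisors of 496: 1, 2, 4, 8, 16, 31, 62, 124, 248
Sum = 1 + 2 + 4 + 8 + 16 + 31 + 62 + 124 + 248 = 496

Yes, 496 is perfect (496 = 496)


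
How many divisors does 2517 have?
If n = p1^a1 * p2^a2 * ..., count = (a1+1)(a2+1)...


2517 = 3^1 × 839^1
d(2517) = (1+1) × (1+1) = 4

4 divisors


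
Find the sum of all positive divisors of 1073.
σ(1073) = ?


Divisors of 1073: 1, 29, 37, 1073
Sum = 1 + 29 + 37 + 1073 = 1140

σ(1073) = 1140


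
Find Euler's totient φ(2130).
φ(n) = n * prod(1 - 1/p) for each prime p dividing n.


2130 = 2 × 3 × 5 × 71
Prime factors: 2, 3, 5, 71
φ(2130) = 2130 × (1-1/2) × (1-1/3) × (1-1/5) × (1-1/71)
= 2130 × 1/2 × 2/3 × 4/5 × 70/71 = 560

φ(2130) = 560


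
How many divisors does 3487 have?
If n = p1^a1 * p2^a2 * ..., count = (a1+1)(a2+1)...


3487 = 11^1 × 317^1
d(3487) = (1+1) × (1+1) = 4

4 divisors
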